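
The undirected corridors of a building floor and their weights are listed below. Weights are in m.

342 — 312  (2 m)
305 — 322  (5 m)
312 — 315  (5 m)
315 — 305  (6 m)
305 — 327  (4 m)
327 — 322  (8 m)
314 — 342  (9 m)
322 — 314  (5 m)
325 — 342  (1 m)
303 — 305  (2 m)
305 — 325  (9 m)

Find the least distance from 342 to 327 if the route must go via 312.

Shortest 342→312: 342 → 312 = 2
Best 312 to 327: 312 → 315 → 305 → 327 costing 15
Total via 312: 2 + 15 = 17 m.

17 m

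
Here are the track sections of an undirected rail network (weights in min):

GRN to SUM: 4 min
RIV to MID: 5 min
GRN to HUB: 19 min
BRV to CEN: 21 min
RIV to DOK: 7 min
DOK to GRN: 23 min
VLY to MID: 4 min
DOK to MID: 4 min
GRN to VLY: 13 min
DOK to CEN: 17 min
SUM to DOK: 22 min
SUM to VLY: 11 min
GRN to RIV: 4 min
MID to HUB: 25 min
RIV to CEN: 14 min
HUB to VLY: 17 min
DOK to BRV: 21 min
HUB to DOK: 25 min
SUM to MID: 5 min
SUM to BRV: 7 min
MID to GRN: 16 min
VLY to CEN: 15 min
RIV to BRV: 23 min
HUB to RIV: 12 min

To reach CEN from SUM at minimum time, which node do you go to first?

GRN

Candidate routes:
SUM → MID → RIV → CEN: 5+5+14 = 24
SUM → GRN → RIV → CEN: 4+4+14 = 22
Cheapest is SUM → GRN → RIV → CEN at 22 min.
So from SUM the first move is to GRN.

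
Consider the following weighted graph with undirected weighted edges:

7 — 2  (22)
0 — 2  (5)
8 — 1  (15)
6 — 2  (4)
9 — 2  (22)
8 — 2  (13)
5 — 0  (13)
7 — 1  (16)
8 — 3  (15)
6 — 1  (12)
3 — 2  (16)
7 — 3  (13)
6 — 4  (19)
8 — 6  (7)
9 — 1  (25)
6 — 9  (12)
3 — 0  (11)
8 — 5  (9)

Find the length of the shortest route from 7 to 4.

Settle nodes by increasing distance from 7:
7: 0
3: 13  (via 7)
1: 16  (via 7)
2: 22  (via 7)
0: 24  (via 3)
6: 26  (via 2)
8: 28  (via 3)
5: 37  (via 0)
9: 38  (via 6)
4: 45  (via 6)
Shortest route: 7 → 2 → 6 → 4 = 45.

45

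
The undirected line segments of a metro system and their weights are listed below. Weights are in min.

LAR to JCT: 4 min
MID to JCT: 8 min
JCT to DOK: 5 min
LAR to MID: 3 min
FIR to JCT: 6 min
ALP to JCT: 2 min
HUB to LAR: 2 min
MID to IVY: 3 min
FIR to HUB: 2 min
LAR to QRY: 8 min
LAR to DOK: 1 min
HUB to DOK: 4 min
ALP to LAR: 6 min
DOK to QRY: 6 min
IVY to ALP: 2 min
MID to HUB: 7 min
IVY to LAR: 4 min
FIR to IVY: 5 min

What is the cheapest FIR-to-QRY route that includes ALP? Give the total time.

20 min

Best FIR to ALP: FIR–IVY–ALP costing 7
Best ALP to QRY: ALP–JCT–DOK–QRY costing 13
Total via ALP: 7 + 13 = 20 min.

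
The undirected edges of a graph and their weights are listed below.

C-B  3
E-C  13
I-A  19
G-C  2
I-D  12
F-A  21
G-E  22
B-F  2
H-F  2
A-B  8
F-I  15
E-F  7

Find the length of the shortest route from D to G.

34

Settle nodes by increasing distance from D:
D: 0
I: 12  (via D)
F: 27  (via I)
B: 29  (via F)
H: 29  (via F)
A: 31  (via I)
C: 32  (via B)
E: 34  (via F)
G: 34  (via C)
Shortest route: D → I → F → B → C → G = 34.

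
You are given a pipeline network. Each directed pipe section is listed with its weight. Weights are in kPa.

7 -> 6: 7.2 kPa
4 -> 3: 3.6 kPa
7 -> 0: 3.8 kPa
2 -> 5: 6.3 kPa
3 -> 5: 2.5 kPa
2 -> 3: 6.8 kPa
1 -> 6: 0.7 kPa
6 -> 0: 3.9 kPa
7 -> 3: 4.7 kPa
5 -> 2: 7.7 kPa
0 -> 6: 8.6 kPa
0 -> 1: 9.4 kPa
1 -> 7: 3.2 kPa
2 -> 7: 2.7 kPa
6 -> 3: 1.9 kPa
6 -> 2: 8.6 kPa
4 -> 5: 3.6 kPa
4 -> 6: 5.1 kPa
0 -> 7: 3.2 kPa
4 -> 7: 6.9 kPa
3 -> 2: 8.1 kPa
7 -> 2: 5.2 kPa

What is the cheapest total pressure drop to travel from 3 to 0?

14.6 kPa

Running Dijkstra from 3:
3: 0
5: 2.5  (via 3)
2: 8.1  (via 3)
7: 10.8  (via 2)
0: 14.6  (via 7)
Shortest route: 3–2–7–0 = 14.6 kPa.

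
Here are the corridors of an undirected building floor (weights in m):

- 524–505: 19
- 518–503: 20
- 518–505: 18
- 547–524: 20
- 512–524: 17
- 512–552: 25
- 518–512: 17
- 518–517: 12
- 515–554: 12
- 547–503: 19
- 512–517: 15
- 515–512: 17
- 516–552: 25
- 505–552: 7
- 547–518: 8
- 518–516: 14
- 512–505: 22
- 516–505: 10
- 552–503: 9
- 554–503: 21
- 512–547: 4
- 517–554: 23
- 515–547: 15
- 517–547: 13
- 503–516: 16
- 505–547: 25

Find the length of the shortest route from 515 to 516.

Compare a few routes:
515 - 512 - 518 - 516: 17+17+14 = 48
515 - 547 - 518 - 516: 15+8+14 = 37
515 - 512 - 547 - 518 - 516: 17+4+8+14 = 43
Cheapest is 515 - 547 - 518 - 516 at 37 m.

37 m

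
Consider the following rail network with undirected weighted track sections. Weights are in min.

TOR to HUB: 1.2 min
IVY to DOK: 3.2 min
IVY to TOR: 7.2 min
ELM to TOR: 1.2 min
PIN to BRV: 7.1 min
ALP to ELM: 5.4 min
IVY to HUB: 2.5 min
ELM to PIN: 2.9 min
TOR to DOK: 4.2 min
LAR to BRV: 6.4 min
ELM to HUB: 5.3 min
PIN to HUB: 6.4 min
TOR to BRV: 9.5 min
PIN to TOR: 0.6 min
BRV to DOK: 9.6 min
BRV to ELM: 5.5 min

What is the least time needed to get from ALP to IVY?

Shortest distances from ALP:
ALP: 0
ELM: 5.4  (via ALP)
TOR: 6.6  (via ELM)
PIN: 7.2  (via TOR)
HUB: 7.8  (via TOR)
IVY: 10.3  (via HUB)
Shortest route: ALP–ELM–TOR–HUB–IVY = 10.3 min.

10.3 min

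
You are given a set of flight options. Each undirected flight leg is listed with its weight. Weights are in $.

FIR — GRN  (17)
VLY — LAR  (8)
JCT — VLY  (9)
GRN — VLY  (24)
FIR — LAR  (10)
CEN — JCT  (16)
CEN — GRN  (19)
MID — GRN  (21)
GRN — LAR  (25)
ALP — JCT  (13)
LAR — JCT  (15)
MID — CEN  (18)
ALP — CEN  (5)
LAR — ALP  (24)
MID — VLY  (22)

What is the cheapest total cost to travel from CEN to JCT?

$16

Shortest distances from CEN:
CEN: 0
ALP: 5  (via CEN)
JCT: 16  (via CEN)
Shortest route: CEN–JCT = $16.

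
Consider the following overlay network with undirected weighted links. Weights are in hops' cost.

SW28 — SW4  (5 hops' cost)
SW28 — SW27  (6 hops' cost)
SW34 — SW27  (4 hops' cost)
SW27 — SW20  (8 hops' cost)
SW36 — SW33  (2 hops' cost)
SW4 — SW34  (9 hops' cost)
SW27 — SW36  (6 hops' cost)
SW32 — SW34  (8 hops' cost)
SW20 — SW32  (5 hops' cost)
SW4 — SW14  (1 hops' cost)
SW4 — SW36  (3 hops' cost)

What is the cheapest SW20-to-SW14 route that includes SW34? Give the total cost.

22 hops' cost

Best SW20 to SW34: SW20 → SW27 → SW34 costing 12
Shortest SW34→SW14: SW34 → SW4 → SW14 = 10
Total via SW34: 12 + 10 = 22 hops' cost.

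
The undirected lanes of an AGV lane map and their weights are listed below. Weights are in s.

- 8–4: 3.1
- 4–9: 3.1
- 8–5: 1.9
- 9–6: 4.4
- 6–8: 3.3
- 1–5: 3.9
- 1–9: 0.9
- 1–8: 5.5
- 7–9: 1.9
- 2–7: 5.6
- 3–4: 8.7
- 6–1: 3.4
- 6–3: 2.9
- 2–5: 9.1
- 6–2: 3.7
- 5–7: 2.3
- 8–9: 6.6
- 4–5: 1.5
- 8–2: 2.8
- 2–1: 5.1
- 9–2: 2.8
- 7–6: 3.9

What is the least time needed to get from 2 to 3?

6.6 s

Settle nodes by increasing distance from 2:
2: 0
8: 2.8  (via 2)
9: 2.8  (via 2)
1: 3.7  (via 9)
6: 3.7  (via 2)
5: 4.7  (via 8)
7: 4.7  (via 9)
4: 5.9  (via 8)
3: 6.6  (via 6)
Shortest route: 2 → 6 → 3 = 6.6 s.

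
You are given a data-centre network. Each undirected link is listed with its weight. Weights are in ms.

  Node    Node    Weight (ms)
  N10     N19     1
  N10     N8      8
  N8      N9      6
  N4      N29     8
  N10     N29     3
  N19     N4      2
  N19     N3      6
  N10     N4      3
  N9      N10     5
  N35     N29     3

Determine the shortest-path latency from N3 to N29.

10 ms

Compare a few routes:
N3 → N19 → N4 → N10 → N29: 6+2+3+3 = 14
N3 → N19 → N10 → N29: 6+1+3 = 10
N3 → N19 → N4 → N29: 6+2+8 = 16
The minimum is 10 ms via N3 → N19 → N10 → N29.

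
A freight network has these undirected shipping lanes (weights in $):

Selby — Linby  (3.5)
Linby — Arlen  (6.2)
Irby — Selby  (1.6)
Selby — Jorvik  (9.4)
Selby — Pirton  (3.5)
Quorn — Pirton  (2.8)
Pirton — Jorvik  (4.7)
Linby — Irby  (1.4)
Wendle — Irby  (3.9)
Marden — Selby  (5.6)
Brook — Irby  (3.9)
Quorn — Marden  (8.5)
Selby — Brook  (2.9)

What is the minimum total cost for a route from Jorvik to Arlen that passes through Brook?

Best Jorvik to Brook: Jorvik → Pirton → Selby → Brook costing 11.1
Shortest Brook→Arlen: Brook → Irby → Linby → Arlen = 11.5
Total via Brook: 11.1 + 11.5 = $22.6.

$22.6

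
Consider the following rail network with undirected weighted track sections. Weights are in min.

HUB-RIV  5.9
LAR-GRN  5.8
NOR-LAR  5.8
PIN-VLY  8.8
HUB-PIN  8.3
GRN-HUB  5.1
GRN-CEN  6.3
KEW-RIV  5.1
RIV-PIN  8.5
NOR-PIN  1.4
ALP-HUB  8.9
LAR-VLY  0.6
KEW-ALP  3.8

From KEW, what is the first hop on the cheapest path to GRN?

RIV

Compare a few routes:
KEW → RIV → PIN → NOR → LAR → GRN: 5.1+8.5+1.4+5.8+5.8 = 26.6
KEW → ALP → HUB → GRN: 3.8+8.9+5.1 = 17.8
KEW → RIV → HUB → GRN: 5.1+5.9+5.1 = 16.1
KEW → RIV → PIN → HUB → GRN: 5.1+8.5+8.3+5.1 = 27
The minimum is 16.1 min via KEW → RIV → HUB → GRN.
So from KEW the first move is to RIV.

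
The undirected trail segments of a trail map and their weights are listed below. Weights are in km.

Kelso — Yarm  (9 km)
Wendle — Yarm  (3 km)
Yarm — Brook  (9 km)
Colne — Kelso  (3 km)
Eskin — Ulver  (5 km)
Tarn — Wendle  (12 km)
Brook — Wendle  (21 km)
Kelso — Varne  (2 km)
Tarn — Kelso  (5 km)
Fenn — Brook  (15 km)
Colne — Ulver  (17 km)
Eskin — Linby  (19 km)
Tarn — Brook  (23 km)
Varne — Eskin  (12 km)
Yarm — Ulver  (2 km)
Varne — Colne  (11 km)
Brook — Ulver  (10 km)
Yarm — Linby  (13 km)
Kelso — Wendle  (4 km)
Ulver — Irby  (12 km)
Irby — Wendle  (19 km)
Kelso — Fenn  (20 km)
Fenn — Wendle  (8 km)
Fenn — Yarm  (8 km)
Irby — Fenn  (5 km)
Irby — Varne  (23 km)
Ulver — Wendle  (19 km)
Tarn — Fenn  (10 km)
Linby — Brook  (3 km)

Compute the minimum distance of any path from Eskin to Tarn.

19 km

Candidate routes:
Eskin → Ulver → Yarm → Kelso → Tarn: 5+2+9+5 = 21
Eskin → Ulver → Yarm → Wendle → Kelso → Tarn: 5+2+3+4+5 = 19
Cheapest is Eskin → Ulver → Yarm → Wendle → Kelso → Tarn at 19 km.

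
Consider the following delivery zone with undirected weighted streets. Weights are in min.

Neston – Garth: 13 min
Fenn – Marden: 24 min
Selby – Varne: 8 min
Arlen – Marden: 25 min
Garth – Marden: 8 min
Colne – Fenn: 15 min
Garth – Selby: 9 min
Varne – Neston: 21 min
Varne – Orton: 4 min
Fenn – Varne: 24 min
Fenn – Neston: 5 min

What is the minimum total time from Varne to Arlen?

50 min

Enumerating some paths:
Varne - Fenn - Neston - Garth - Marden - Arlen: 24+5+13+8+25 = 75
Varne - Fenn - Marden - Arlen: 24+24+25 = 73
Varne - Neston - Garth - Marden - Arlen: 21+13+8+25 = 67
Varne - Selby - Garth - Marden - Arlen: 8+9+8+25 = 50
The minimum is 50 min via Varne - Selby - Garth - Marden - Arlen.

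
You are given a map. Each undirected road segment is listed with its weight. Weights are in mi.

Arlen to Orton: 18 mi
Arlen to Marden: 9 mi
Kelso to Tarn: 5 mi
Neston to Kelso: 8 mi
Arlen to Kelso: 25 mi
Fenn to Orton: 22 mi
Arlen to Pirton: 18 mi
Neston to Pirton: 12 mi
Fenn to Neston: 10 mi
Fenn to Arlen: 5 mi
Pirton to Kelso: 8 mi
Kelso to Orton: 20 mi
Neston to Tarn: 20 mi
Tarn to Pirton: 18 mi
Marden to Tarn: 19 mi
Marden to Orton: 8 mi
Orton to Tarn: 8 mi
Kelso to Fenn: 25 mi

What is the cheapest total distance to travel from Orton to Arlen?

Settle nodes by increasing distance from Orton:
Orton: 0
Tarn: 8  (via Orton)
Marden: 8  (via Orton)
Kelso: 13  (via Tarn)
Arlen: 17  (via Marden)
Shortest route: Orton–Marden–Arlen = 17 mi.

17 mi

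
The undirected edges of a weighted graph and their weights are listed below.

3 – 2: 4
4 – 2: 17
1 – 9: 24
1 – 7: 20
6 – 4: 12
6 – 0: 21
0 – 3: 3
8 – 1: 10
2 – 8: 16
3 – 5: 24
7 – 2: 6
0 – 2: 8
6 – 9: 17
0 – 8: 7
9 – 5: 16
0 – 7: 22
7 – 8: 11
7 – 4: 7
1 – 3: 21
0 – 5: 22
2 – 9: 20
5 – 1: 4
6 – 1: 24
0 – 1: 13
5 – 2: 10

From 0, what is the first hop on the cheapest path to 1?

Candidate routes:
0–3–2–5–1: 3+4+10+4 = 21
0–1: 13 = 13
0–8–1: 7+10 = 17
Cheapest is 0–1 at 13.
So from 0 the first move is to 1.

1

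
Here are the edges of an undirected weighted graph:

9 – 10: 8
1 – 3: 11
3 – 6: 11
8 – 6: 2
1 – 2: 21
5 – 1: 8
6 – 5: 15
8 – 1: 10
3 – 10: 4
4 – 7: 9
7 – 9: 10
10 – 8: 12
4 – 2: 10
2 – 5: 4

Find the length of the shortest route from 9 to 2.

Settle nodes by increasing distance from 9:
9: 0
10: 8  (via 9)
7: 10  (via 9)
3: 12  (via 10)
4: 19  (via 7)
8: 20  (via 10)
6: 22  (via 8)
1: 23  (via 3)
2: 29  (via 4)
Shortest route: 9–7–4–2 = 29.

29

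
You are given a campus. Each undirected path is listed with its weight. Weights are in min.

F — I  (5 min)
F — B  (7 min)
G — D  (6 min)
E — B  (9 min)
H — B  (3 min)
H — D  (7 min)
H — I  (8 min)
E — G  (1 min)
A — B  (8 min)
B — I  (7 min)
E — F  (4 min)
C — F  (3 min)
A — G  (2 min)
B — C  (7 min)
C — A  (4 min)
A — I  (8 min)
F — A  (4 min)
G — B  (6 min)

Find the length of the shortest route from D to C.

12 min

Enumerating some paths:
D → G → A → C: 6+2+4 = 12
D → G → E → F → C: 6+1+4+3 = 14
Cheapest is D → G → A → C at 12 min.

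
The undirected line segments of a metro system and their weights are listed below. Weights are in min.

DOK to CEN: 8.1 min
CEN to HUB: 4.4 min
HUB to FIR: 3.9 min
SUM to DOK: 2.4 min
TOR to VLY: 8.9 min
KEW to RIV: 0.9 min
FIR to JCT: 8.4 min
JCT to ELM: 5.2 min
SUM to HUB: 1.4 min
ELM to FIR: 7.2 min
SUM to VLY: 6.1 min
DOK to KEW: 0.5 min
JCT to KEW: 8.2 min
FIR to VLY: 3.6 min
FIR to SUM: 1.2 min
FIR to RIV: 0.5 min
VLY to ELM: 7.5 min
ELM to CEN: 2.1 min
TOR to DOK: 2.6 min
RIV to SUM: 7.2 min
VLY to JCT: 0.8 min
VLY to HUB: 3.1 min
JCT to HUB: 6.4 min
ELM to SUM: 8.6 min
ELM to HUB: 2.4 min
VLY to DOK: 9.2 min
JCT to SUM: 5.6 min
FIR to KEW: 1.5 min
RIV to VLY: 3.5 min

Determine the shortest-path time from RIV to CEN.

7.5 min

Candidate routes:
RIV–FIR–SUM–HUB–ELM–CEN: 0.5+1.2+1.4+2.4+2.1 = 7.6
RIV–FIR–SUM–HUB–CEN: 0.5+1.2+1.4+4.4 = 7.5
RIV–FIR–HUB–CEN: 0.5+3.9+4.4 = 8.8
RIV–FIR–HUB–ELM–CEN: 0.5+3.9+2.4+2.1 = 8.9
Cheapest is RIV–FIR–SUM–HUB–CEN at 7.5 min.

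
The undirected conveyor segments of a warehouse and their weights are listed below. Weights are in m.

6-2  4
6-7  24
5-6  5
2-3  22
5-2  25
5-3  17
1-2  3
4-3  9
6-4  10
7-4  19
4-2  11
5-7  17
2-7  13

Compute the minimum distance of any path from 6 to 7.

Settle nodes by increasing distance from 6:
6: 0
2: 4  (via 6)
5: 5  (via 6)
1: 7  (via 2)
4: 10  (via 6)
7: 17  (via 2)
Shortest route: 6–2–7 = 17 m.

17 m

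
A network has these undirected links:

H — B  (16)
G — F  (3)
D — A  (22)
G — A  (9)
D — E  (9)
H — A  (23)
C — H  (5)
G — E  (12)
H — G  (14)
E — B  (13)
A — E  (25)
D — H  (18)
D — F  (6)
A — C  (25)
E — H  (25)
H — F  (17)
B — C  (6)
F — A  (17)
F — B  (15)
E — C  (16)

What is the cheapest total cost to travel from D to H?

Candidate routes:
D–E–C–H: 9+16+5 = 30
D–H: 18 = 18
D–F–G–H: 6+3+14 = 23
D–F–H: 6+17 = 23
Cheapest is D–H at 18.

18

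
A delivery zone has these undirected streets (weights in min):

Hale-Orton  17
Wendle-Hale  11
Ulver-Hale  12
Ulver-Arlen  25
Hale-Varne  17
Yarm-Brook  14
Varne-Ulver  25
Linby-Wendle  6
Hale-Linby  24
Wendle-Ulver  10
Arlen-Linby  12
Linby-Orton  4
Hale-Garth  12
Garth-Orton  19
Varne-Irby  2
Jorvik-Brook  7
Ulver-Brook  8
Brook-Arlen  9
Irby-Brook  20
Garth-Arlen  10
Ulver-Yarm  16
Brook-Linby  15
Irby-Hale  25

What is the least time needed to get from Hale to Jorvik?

27 min

Candidate routes:
Hale–Wendle–Ulver–Brook–Jorvik: 11+10+8+7 = 36
Hale–Ulver–Brook–Jorvik: 12+8+7 = 27
Hale–Garth–Arlen–Brook–Jorvik: 12+10+9+7 = 38
Cheapest is Hale–Ulver–Brook–Jorvik at 27 min.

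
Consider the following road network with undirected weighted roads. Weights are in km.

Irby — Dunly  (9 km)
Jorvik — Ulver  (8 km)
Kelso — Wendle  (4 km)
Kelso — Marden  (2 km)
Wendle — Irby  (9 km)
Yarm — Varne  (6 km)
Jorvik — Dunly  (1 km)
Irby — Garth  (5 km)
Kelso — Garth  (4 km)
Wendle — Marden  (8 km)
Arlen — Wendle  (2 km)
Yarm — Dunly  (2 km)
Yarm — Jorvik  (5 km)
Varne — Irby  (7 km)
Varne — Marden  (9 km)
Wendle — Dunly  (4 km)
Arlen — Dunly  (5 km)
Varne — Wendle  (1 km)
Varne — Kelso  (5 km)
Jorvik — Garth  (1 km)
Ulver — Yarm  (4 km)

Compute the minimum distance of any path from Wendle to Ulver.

Enumerating some paths:
Wendle–Arlen–Dunly–Yarm–Ulver: 2+5+2+4 = 13
Wendle–Dunly–Yarm–Ulver: 4+2+4 = 10
Wendle–Varne–Yarm–Ulver: 1+6+4 = 11
Cheapest is Wendle–Dunly–Yarm–Ulver at 10 km.

10 km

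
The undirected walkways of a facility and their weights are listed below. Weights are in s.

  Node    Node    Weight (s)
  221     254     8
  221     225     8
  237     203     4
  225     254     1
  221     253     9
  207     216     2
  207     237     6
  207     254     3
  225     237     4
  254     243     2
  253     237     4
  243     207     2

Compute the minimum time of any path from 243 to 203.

Candidate routes:
243 → 207 → 237 → 203: 2+6+4 = 12
243 → 254 → 225 → 237 → 203: 2+1+4+4 = 11
The minimum is 11 s via 243 → 254 → 225 → 237 → 203.

11 s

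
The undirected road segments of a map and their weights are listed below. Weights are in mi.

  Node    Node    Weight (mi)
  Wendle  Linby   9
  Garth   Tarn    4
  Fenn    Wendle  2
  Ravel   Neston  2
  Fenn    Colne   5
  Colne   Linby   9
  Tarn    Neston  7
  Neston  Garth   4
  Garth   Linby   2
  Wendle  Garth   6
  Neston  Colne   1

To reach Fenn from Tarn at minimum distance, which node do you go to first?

Garth

Candidate routes:
Tarn–Garth–Wendle–Fenn: 4+6+2 = 12
Tarn–Garth–Neston–Colne–Fenn: 4+4+1+5 = 14
Tarn–Neston–Colne–Fenn: 7+1+5 = 13
The minimum is 12 mi via Tarn–Garth–Wendle–Fenn.
So from Tarn the first move is to Garth.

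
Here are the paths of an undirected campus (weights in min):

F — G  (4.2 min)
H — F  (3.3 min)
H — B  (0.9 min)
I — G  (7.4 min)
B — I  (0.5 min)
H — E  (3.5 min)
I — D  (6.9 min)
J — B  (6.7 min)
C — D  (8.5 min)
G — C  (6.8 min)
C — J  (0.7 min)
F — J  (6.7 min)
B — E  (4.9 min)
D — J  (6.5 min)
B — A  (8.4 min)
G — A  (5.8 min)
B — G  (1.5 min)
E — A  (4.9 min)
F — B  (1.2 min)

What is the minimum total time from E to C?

Candidate routes:
E - H - B - G - C: 3.5+0.9+1.5+6.8 = 12.7
E - H - B - J - C: 3.5+0.9+6.7+0.7 = 11.8
E - B - J - C: 4.9+6.7+0.7 = 12.3
The minimum is 11.8 min via E - H - B - J - C.

11.8 min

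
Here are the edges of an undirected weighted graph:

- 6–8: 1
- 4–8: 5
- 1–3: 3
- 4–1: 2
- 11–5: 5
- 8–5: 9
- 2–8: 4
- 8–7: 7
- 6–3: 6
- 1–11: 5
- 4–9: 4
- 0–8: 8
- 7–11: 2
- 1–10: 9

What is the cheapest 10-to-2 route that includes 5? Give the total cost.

32

Shortest 10→5: 10 → 1 → 11 → 5 = 19
Best 5 to 2: 5 → 8 → 2 costing 13
Total via 5: 19 + 13 = 32.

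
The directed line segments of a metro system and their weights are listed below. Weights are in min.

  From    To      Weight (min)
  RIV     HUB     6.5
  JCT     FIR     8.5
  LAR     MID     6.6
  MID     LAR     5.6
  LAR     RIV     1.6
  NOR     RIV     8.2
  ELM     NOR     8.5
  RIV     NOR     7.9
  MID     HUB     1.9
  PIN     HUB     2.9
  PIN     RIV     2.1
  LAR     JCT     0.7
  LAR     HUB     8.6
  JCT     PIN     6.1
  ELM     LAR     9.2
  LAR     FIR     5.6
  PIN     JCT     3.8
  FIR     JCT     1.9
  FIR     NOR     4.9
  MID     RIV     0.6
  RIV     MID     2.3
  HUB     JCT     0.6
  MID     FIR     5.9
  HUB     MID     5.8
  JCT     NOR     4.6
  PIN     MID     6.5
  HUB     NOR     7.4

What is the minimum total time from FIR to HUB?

Settle nodes by increasing distance from FIR:
FIR: 0
JCT: 1.9  (via FIR)
NOR: 4.9  (via FIR)
PIN: 8  (via JCT)
RIV: 10.1  (via PIN)
HUB: 10.9  (via PIN)
Shortest route: FIR–JCT–PIN–HUB = 10.9 min.

10.9 min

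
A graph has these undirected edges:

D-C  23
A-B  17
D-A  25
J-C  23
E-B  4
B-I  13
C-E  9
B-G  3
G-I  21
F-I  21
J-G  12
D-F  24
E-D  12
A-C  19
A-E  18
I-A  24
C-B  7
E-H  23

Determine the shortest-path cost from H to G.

Enumerating some paths:
H → E → A → B → G: 23+18+17+3 = 61
H → E → C → B → G: 23+9+7+3 = 42
H → E → B → G: 23+4+3 = 30
H → E → B → I → G: 23+4+13+21 = 61
Cheapest is H → E → B → G at 30.

30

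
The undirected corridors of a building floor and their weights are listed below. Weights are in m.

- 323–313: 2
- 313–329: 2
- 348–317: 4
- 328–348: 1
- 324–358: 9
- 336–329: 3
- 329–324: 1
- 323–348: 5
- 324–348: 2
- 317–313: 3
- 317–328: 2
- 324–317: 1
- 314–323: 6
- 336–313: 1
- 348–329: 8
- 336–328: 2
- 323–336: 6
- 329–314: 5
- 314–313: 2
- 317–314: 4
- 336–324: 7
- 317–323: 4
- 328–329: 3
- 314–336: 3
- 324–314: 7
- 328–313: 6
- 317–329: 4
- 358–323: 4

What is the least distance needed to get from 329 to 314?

4 m

Enumerating some paths:
329 - 336 - 314: 3+3 = 6
329 - 313 - 336 - 314: 2+1+3 = 6
329 - 313 - 314: 2+2 = 4
329 - 314: 5 = 5
Cheapest is 329 - 313 - 314 at 4 m.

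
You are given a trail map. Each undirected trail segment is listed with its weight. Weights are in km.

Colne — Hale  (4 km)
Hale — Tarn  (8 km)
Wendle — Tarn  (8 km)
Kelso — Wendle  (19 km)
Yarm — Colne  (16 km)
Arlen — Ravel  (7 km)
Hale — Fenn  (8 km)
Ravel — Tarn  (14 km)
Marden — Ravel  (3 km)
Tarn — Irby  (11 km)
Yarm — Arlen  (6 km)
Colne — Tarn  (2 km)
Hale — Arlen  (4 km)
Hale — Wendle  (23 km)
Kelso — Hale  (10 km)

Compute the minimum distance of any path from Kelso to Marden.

Settle nodes by increasing distance from Kelso:
Kelso: 0
Hale: 10  (via Kelso)
Arlen: 14  (via Hale)
Colne: 14  (via Hale)
Tarn: 16  (via Colne)
Fenn: 18  (via Hale)
Wendle: 19  (via Kelso)
Yarm: 20  (via Arlen)
Ravel: 21  (via Arlen)
Marden: 24  (via Ravel)
Shortest route: Kelso → Hale → Arlen → Ravel → Marden = 24 km.

24 km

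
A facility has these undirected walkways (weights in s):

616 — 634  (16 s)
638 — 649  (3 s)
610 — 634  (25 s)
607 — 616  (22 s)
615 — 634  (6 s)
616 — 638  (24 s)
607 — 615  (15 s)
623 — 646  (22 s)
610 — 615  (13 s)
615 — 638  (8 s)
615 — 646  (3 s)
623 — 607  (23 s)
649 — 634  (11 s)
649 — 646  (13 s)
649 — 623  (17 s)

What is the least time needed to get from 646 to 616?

25 s

Shortest distances from 646:
646: 0
615: 3  (via 646)
634: 9  (via 615)
638: 11  (via 615)
649: 13  (via 646)
610: 16  (via 615)
607: 18  (via 615)
623: 22  (via 646)
616: 25  (via 634)
Shortest route: 646 → 615 → 634 → 616 = 25 s.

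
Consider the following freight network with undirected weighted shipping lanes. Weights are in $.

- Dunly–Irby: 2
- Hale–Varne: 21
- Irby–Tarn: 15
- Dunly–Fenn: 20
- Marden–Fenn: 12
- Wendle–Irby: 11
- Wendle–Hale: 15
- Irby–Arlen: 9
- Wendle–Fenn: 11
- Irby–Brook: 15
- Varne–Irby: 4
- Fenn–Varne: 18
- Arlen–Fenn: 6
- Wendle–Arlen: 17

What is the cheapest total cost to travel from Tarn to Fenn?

$30

Shortest distances from Tarn:
Tarn: 0
Irby: 15  (via Tarn)
Dunly: 17  (via Irby)
Varne: 19  (via Irby)
Arlen: 24  (via Irby)
Wendle: 26  (via Irby)
Brook: 30  (via Irby)
Fenn: 30  (via Arlen)
Shortest route: Tarn → Irby → Arlen → Fenn = $30.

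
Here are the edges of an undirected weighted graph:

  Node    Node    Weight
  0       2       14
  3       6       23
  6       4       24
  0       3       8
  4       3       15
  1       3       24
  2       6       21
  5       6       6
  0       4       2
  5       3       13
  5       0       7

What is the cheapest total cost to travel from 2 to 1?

46

Running Dijkstra from 2:
2: 0
0: 14  (via 2)
4: 16  (via 0)
5: 21  (via 0)
6: 21  (via 2)
3: 22  (via 0)
1: 46  (via 3)
Shortest route: 2 → 0 → 3 → 1 = 46.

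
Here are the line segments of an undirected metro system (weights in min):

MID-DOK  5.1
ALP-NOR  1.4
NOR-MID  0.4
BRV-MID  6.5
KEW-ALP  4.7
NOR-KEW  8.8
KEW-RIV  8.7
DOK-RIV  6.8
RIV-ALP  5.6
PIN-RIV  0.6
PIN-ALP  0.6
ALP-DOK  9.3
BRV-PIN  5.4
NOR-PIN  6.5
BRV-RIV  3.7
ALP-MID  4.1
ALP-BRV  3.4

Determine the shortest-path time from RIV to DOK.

Enumerating some paths:
RIV → PIN → ALP → NOR → MID → DOK: 0.6+0.6+1.4+0.4+5.1 = 8.1
RIV → DOK: 6.8 = 6.8
Cheapest is RIV → DOK at 6.8 min.

6.8 min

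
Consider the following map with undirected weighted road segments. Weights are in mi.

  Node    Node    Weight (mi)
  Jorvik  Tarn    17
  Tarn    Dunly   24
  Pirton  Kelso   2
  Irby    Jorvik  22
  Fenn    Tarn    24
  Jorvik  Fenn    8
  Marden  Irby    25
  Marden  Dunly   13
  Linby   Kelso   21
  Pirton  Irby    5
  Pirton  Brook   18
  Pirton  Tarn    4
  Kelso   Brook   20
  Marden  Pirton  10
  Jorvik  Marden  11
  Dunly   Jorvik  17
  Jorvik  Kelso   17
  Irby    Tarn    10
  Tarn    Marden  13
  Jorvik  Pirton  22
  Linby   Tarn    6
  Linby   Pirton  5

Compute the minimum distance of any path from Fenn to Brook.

Shortest distances from Fenn:
Fenn: 0
Jorvik: 8  (via Fenn)
Marden: 19  (via Jorvik)
Tarn: 24  (via Fenn)
Dunly: 25  (via Jorvik)
Kelso: 25  (via Jorvik)
Pirton: 27  (via Kelso)
Irby: 30  (via Jorvik)
Linby: 30  (via Tarn)
Brook: 45  (via Kelso)
Shortest route: Fenn–Jorvik–Kelso–Brook = 45 mi.

45 mi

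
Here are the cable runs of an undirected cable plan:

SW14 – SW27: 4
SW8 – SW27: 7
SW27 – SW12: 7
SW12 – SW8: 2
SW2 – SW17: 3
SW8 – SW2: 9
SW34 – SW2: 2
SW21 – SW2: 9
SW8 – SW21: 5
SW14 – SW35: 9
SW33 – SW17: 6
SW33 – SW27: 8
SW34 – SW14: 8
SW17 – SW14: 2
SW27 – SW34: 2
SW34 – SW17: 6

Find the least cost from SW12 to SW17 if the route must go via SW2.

14

Shortest SW12→SW2: SW12–SW8–SW2 = 11
Shortest SW2→SW17: SW2–SW17 = 3
Total via SW2: 11 + 3 = 14.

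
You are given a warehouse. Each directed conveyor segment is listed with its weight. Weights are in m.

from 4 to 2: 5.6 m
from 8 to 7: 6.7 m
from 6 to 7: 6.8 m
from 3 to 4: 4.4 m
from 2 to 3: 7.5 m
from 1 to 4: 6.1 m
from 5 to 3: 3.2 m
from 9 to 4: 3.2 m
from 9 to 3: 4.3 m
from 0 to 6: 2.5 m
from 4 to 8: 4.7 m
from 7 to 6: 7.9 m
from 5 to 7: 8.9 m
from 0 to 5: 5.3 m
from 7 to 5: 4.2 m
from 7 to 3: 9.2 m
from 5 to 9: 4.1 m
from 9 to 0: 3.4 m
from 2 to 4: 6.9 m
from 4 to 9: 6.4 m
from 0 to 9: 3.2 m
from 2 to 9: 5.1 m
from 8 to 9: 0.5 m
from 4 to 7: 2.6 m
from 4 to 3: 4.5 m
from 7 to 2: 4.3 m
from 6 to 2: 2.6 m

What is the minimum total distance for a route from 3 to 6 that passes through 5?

Best 3 to 5: 3 → 4 → 7 → 5 costing 11.2
Shortest 5→6: 5 → 9 → 0 → 6 = 10
Total via 5: 11.2 + 10 = 21.2 m.

21.2 m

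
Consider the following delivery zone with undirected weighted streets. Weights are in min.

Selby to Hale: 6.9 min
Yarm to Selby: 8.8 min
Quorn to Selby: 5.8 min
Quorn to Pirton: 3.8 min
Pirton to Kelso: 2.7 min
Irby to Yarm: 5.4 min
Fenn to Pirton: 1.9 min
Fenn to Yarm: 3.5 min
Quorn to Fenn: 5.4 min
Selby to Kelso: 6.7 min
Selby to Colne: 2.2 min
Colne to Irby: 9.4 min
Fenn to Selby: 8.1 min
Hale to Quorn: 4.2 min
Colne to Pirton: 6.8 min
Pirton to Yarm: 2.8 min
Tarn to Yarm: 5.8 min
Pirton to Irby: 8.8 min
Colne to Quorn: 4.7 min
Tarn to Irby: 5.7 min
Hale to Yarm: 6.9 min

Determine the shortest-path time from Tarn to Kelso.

11.3 min

Compare a few routes:
Tarn–Yarm–Pirton–Kelso: 5.8+2.8+2.7 = 11.3
Tarn–Yarm–Fenn–Pirton–Kelso: 5.8+3.5+1.9+2.7 = 13.9
The minimum is 11.3 min via Tarn–Yarm–Pirton–Kelso.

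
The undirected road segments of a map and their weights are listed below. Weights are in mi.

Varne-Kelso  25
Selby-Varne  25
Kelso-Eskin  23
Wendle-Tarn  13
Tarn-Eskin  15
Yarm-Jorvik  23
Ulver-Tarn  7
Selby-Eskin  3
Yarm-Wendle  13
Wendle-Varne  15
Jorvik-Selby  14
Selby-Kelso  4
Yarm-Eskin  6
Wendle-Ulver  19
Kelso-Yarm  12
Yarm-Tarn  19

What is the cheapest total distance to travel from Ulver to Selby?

Settle nodes by increasing distance from Ulver:
Ulver: 0
Tarn: 7  (via Ulver)
Wendle: 19  (via Ulver)
Eskin: 22  (via Tarn)
Selby: 25  (via Eskin)
Shortest route: Ulver → Tarn → Eskin → Selby = 25 mi.

25 mi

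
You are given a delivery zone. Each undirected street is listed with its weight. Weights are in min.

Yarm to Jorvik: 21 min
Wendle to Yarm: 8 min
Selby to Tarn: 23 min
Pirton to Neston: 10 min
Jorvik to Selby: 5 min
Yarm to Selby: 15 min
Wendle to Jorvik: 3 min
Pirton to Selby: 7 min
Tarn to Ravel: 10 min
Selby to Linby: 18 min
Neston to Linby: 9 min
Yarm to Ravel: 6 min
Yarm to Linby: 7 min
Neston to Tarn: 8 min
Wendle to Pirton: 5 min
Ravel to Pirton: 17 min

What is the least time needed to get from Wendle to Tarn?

23 min

Enumerating some paths:
Wendle–Yarm–Ravel–Tarn: 8+6+10 = 24
Wendle–Pirton–Neston–Tarn: 5+10+8 = 23
Wendle–Pirton–Ravel–Tarn: 5+17+10 = 32
Wendle–Jorvik–Selby–Tarn: 3+5+23 = 31
Cheapest is Wendle–Pirton–Neston–Tarn at 23 min.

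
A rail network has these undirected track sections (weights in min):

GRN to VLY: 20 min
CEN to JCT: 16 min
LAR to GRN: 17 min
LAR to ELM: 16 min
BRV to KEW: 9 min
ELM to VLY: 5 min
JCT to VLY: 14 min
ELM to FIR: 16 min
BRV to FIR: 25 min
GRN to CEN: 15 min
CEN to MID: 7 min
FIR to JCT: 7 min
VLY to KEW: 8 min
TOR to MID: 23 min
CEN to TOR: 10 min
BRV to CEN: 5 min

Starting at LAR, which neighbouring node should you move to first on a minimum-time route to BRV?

GRN

Enumerating some paths:
LAR - ELM - VLY - KEW - BRV: 16+5+8+9 = 38
LAR - GRN - CEN - BRV: 17+15+5 = 37
The minimum is 37 min via LAR - GRN - CEN - BRV.
So from LAR the first move is to GRN.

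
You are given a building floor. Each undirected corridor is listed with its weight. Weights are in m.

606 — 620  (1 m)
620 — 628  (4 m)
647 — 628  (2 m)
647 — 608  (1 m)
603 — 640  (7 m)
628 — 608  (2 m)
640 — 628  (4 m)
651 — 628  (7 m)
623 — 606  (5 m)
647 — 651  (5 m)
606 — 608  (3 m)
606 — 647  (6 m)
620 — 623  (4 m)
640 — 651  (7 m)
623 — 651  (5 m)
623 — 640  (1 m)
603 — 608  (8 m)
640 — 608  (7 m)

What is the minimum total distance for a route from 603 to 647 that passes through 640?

Best 603 to 640: 603 → 640 costing 7
Shortest 640→647: 640 → 628 → 647 = 6
Total via 640: 7 + 6 = 13 m.

13 m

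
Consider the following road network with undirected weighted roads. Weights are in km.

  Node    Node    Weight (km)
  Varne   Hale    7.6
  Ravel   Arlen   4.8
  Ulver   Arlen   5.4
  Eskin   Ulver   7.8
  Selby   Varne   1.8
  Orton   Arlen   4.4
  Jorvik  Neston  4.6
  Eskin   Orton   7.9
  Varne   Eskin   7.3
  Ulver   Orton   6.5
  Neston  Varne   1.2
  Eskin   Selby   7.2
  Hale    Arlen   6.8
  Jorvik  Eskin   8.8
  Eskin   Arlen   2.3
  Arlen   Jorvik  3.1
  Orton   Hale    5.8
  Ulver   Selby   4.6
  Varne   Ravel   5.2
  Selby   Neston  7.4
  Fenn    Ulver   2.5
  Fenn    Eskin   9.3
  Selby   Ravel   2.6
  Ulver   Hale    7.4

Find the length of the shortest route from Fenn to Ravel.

Enumerating some paths:
Fenn–Ulver–Selby–Varne–Ravel: 2.5+4.6+1.8+5.2 = 14.1
Fenn–Ulver–Arlen–Ravel: 2.5+5.4+4.8 = 12.7
Fenn–Ulver–Selby–Ravel: 2.5+4.6+2.6 = 9.7
Fenn–Eskin–Arlen–Ravel: 9.3+2.3+4.8 = 16.4
The minimum is 9.7 km via Fenn–Ulver–Selby–Ravel.

9.7 km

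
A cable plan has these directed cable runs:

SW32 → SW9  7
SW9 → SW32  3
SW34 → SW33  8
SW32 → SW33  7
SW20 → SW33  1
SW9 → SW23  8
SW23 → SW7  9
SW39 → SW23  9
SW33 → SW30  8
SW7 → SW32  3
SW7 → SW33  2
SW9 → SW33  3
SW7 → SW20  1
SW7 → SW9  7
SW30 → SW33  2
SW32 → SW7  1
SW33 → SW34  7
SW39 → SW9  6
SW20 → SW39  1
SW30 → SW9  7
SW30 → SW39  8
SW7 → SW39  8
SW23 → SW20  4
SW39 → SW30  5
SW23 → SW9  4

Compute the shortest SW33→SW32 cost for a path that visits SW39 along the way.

Shortest SW33→SW39: SW33–SW30–SW39 = 16
Best SW39 to SW32: SW39–SW9–SW32 costing 9
Total via SW39: 16 + 9 = 25.

25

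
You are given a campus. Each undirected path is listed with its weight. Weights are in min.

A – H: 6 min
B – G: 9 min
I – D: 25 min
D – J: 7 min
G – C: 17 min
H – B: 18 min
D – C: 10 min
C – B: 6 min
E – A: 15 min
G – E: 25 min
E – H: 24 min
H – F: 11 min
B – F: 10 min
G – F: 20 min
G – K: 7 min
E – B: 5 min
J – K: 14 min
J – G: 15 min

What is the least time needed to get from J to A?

43 min

Running Dijkstra from J:
J: 0
D: 7  (via J)
K: 14  (via J)
G: 15  (via J)
C: 17  (via D)
B: 23  (via C)
E: 28  (via B)
I: 32  (via D)
F: 33  (via B)
H: 41  (via B)
A: 43  (via E)
Shortest route: J–D–C–B–E–A = 43 min.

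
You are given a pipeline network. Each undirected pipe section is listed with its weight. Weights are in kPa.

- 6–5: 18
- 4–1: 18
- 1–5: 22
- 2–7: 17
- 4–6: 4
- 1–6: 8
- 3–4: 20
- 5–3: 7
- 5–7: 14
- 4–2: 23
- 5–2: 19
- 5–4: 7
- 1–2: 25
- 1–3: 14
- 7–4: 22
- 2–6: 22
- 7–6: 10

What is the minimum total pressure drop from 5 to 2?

Settle nodes by increasing distance from 5:
5: 0
3: 7  (via 5)
4: 7  (via 5)
6: 11  (via 4)
7: 14  (via 5)
1: 19  (via 6)
2: 19  (via 5)
Shortest route: 5 → 2 = 19 kPa.

19 kPa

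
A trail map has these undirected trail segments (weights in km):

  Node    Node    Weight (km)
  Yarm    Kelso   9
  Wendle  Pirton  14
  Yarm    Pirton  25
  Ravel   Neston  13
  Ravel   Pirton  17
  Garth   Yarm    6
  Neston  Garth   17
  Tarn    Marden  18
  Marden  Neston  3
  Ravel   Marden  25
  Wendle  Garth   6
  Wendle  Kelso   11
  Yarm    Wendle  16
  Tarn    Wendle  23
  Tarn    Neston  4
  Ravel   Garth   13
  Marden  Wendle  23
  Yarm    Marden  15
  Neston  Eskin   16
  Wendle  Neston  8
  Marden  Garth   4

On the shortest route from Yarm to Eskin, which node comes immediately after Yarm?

Garth

Candidate routes:
Yarm–Marden–Neston–Eskin: 15+3+16 = 34
Yarm–Garth–Wendle–Neston–Eskin: 6+6+8+16 = 36
Yarm–Garth–Marden–Neston–Eskin: 6+4+3+16 = 29
Cheapest is Yarm–Garth–Marden–Neston–Eskin at 29 km.
So from Yarm the first move is to Garth.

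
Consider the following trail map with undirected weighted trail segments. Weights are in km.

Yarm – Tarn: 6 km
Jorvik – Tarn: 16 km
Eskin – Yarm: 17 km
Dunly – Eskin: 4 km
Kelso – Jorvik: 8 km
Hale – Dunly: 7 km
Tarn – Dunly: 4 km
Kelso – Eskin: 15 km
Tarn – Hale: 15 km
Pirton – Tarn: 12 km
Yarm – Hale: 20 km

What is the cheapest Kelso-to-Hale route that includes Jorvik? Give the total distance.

35 km

Best Kelso to Jorvik: Kelso → Jorvik costing 8
Best Jorvik to Hale: Jorvik → Tarn → Dunly → Hale costing 27
Total via Jorvik: 8 + 27 = 35 km.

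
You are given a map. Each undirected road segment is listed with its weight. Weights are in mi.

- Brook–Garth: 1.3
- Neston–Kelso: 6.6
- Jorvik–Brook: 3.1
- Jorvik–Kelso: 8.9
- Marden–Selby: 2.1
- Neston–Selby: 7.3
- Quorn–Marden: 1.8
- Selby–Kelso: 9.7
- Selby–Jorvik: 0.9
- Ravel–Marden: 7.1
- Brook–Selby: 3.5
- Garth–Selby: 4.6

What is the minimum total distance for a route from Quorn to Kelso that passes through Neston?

17.8 mi

Shortest Quorn→Neston: Quorn–Marden–Selby–Neston = 11.2
Shortest Neston→Kelso: Neston–Kelso = 6.6
Total via Neston: 11.2 + 6.6 = 17.8 mi.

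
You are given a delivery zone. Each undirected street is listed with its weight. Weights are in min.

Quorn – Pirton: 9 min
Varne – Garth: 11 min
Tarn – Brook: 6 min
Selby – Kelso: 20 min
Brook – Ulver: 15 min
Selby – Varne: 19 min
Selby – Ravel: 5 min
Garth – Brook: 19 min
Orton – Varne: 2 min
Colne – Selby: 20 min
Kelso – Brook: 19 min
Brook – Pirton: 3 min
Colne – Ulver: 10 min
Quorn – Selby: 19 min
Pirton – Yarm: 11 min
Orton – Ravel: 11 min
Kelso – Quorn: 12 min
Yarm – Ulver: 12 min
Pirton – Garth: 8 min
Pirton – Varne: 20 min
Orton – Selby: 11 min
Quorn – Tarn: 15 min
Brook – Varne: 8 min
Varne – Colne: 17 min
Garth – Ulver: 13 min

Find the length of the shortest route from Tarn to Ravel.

Candidate routes:
Tarn - Brook - Varne - Orton - Selby - Ravel: 6+8+2+11+5 = 32
Tarn - Brook - Varne - Orton - Ravel: 6+8+2+11 = 27
The minimum is 27 min via Tarn - Brook - Varne - Orton - Ravel.

27 min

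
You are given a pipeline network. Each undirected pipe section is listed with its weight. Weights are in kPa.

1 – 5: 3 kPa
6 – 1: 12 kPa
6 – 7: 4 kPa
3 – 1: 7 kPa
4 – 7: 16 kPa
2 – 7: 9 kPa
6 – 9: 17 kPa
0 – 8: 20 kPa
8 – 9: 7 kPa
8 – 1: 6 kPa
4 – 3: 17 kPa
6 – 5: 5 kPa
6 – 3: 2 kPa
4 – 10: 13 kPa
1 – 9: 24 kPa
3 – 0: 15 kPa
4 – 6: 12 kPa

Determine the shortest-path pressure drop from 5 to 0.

Shortest distances from 5:
5: 0
1: 3  (via 5)
6: 5  (via 5)
3: 7  (via 6)
7: 9  (via 6)
8: 9  (via 1)
9: 16  (via 8)
4: 17  (via 6)
2: 18  (via 7)
0: 22  (via 3)
Shortest route: 5–6–3–0 = 22 kPa.

22 kPa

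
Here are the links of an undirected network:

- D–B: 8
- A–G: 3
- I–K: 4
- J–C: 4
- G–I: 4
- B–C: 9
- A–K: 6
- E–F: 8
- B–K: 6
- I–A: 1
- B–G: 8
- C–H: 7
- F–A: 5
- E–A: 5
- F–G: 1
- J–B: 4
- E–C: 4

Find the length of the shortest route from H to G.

19

Compare a few routes:
H–C–E–A–G: 7+4+5+3 = 19
H–C–E–F–G: 7+4+8+1 = 20
The minimum is 19 via H–C–E–A–G.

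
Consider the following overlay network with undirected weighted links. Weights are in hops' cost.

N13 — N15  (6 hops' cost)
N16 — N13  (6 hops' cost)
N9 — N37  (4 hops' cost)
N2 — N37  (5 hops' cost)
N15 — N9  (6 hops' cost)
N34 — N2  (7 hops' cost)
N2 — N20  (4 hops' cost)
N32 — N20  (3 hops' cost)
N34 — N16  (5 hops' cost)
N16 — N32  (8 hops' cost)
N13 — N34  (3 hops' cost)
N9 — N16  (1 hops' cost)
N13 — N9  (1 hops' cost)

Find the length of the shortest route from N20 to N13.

13 hops' cost

Settle nodes by increasing distance from N20:
N20: 0
N32: 3  (via N20)
N2: 4  (via N20)
N37: 9  (via N2)
N16: 11  (via N32)
N34: 11  (via N2)
N9: 12  (via N16)
N13: 13  (via N9)
Shortest route: N20 → N32 → N16 → N9 → N13 = 13 hops' cost.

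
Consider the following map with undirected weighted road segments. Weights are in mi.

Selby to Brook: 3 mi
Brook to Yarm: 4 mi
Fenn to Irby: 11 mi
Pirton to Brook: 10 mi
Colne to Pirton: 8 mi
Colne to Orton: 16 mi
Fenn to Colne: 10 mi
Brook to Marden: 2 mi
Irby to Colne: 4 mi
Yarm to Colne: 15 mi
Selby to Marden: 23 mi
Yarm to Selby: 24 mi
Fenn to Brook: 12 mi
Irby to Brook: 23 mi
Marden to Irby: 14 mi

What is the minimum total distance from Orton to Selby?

Shortest distances from Orton:
Orton: 0
Colne: 16  (via Orton)
Irby: 20  (via Colne)
Pirton: 24  (via Colne)
Fenn: 26  (via Colne)
Yarm: 31  (via Colne)
Brook: 34  (via Pirton)
Marden: 34  (via Irby)
Selby: 37  (via Brook)
Shortest route: Orton–Colne–Pirton–Brook–Selby = 37 mi.

37 mi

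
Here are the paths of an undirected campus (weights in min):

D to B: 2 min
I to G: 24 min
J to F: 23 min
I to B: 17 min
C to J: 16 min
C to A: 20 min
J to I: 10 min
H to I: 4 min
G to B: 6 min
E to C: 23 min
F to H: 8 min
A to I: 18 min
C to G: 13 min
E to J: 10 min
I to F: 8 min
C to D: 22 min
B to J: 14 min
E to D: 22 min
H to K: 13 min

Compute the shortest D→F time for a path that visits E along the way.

Best D to E: D–E costing 22
Shortest E→F: E–J–I–F = 28
Total via E: 22 + 28 = 50 min.

50 min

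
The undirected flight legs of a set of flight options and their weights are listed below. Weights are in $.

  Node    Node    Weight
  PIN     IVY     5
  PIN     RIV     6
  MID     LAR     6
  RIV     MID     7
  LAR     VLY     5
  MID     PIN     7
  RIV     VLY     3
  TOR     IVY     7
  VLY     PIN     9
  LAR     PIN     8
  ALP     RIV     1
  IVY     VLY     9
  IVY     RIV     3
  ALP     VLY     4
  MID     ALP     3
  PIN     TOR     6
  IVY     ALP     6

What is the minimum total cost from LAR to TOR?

Compare a few routes:
LAR → VLY → RIV → IVY → TOR: 5+3+3+7 = 18
LAR → PIN → TOR: 8+6 = 14
Cheapest is LAR → PIN → TOR at $14.

$14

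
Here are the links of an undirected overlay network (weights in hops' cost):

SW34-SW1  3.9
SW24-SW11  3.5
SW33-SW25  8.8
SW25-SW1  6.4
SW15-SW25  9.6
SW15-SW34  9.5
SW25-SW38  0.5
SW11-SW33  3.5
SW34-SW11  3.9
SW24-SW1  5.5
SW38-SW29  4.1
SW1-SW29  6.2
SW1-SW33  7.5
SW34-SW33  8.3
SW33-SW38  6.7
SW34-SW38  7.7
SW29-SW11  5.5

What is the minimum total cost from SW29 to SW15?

14.2 hops' cost

Running Dijkstra from SW29:
SW29: 0
SW38: 4.1  (via SW29)
SW25: 4.6  (via SW38)
SW11: 5.5  (via SW29)
SW1: 6.2  (via SW29)
SW33: 9  (via SW11)
SW24: 9  (via SW11)
SW34: 9.4  (via SW11)
SW15: 14.2  (via SW25)
Shortest route: SW29 → SW38 → SW25 → SW15 = 14.2 hops' cost.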